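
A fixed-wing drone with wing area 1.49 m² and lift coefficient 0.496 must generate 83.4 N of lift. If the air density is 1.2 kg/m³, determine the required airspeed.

v = 13.7 m/s

L = ½ρv²S·CL ⇒ v = √(2L/(ρ·S·CL))
v = √(2 × 83.4 / (1.2 × 1.49 × 0.496)) = √188.1 = 13.7 m/s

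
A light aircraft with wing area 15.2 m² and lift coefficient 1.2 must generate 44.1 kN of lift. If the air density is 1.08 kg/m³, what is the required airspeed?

v = 66.9 m/s

L = ½ρv²S·CL ⇒ v = √(2L/(ρ·S·CL))
v = √(2 × 44100 / (1.08 × 15.2 × 1.2)) = √4477 = 66.9 m/s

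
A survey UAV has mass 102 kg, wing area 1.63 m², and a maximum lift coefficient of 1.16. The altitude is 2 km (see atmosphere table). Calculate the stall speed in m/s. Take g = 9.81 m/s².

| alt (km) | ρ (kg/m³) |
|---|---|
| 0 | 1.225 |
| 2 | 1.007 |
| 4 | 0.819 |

At 2 km, from the table: ρ = 1.007 kg/m³.
Weight W = mg = 102 × 9.81 = 1001 N.
From L = ½ρV²S·CL,max = W: V_stall = √(2W/(ρSCL,max)) = √(2·1001/(1.007·1.63·1.16))
V_stall = √1051 = 32.4 m/s

V_stall = 32.4 m/s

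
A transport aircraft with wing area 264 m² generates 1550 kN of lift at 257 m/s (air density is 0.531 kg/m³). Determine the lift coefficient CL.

CL = 0.335

From L = ½ρv²S·CL, rearranging gives CL = 2L/(ρv²S).
CL = 2 × 1.55×10^6 / (0.531 × 257² × 264) = 0.335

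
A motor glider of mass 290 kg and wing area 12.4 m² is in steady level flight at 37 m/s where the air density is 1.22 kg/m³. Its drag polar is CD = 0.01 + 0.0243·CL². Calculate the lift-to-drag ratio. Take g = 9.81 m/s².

L/D = 23.2

Level flight ⇒ L = W = m·g = 290 × 9.81 = 2844.9 N.
q = ½ρv² = ½ × 1.22 × 37² = 835.1 Pa.
Required CL = L/(qS) = 2844.9/(835.1·12.4) = 0.2747.
CD = 0.01 + 0.0243 × 0.2747² = 0.01183.
L/D = CL/CD = 0.2747 / 0.01183 = 23.2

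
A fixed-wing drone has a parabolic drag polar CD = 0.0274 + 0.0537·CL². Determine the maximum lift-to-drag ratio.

(L/D)max = 13

For CD = CD0 + K·CL², (L/D)max occurs at CL* = √(CD0/K) and equals 1/(2√(K·CD0)).
(L/D)max = 1/(2√(0.0537 × 0.0274)) = 1/(2 × 0.03836) = 13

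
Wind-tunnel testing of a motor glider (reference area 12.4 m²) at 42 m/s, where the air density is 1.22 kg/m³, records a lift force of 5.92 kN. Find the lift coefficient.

From L = ½ρv²S·CL, rearranging gives CL = 2L/(ρv²S).
CL = 2 × 5920 / (1.22 × 42² × 12.4) = 0.444

CL = 0.444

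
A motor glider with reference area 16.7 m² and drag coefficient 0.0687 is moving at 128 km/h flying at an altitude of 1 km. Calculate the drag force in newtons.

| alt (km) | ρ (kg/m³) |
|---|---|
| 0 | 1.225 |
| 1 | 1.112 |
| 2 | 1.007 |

D = 806 N

At 1 km, from the table: ρ = 1.112 kg/m³.
Convert speed: v = 128 km/h ÷ 3.6 = 35.56 m/s.
D = ½ρv²S·CD = ½ × 1.112 × 35.56² × 16.7 × 0.0687 = 806 N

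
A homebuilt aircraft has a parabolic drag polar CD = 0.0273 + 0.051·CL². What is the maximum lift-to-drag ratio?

For CD = CD0 + K·CL², (L/D)max occurs at CL* = √(CD0/K) and equals 1/(2√(K·CD0)).
(L/D)max = 1/(2√(0.051 × 0.0273)) = 1/(2 × 0.03731) = 13.4

(L/D)max = 13.4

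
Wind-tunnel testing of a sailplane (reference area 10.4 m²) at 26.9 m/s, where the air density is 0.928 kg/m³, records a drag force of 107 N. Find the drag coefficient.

From D = ½ρv²S·CD, rearranging gives CD = 2D/(ρv²S).
CD = 2 × 107 / (0.928 × 26.9² × 10.4) = 0.0306

CD = 0.0306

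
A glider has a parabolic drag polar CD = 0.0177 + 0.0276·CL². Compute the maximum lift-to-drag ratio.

For CD = CD0 + K·CL², (L/D)max occurs at CL* = √(CD0/K) and equals 1/(2√(K·CD0)).
(L/D)max = 1/(2√(0.0276 × 0.0177)) = 1/(2 × 0.0221) = 22.6

(L/D)max = 22.6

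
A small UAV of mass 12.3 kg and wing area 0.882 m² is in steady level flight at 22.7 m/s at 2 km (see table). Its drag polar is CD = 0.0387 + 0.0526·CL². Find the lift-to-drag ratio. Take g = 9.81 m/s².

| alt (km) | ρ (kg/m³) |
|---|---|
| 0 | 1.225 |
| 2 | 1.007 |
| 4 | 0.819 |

At 2 km, from the table: ρ = 1.007 kg/m³.
Weight W = mg = 12.3 × 9.81 = 120.66 N; in level flight L = W.
q = ½ρv² = ½ × 1.007 × 22.7² = 259.4 Pa.
Required CL = L/(qS) = 120.66/(259.4·0.882) = 0.5273.
CD = 0.0387 + 0.0526 × 0.5273² = 0.05332.
L/D = CL/CD = 0.5273 / 0.05332 = 9.89

L/D = 9.89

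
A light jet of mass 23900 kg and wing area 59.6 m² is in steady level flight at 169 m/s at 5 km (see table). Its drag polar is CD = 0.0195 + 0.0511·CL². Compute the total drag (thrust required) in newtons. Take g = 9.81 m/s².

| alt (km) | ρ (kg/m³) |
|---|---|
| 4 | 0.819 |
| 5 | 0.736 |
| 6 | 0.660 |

D = 16700 N

At 5 km, from the table: ρ = 0.736 kg/m³.
Weight W = mg = 23900 × 9.81 = 2.3446×10^5 N; in level flight L = W.
q = ½ρv² = ½ × 0.736 × 169² = 10510 Pa.
CL = 2W/(ρv²S) = 2×2.3446×10^5/(0.736×169²×59.6) = 0.3743.
CD = 0.0195 + 0.0511 × 0.3743² = 0.02666.
D = q·S·CD = 10510 × 59.6 × 0.02666 = 16700 N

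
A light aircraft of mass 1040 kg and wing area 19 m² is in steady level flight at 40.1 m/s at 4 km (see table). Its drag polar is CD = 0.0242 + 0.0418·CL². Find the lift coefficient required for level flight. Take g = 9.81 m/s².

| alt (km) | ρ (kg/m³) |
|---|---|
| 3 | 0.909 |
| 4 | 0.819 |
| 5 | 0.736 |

At 4 km, from the table: ρ = 0.819 kg/m³.
In steady level flight, lift balances weight: W = mg = 1040 × 9.81 = 10202 N.
q = ½ρv² = ½ × 0.819 × 40.1² = 658.5 Pa.
CL = 2W/(ρv²S) = 2×10202/(0.819×40.1²×19) = 0.8155.

CL = 0.815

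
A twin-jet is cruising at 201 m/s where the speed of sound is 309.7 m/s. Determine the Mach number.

M = 0.649

M = v/a = 201 / 309.7 = 0.649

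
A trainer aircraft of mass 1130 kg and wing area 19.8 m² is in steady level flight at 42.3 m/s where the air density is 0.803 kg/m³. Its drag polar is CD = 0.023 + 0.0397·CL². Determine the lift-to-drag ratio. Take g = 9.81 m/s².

Level flight ⇒ L = W = m·g = 1130 × 9.81 = 11085 N.
q = ½ρv² = ½ × 0.803 × 42.3² = 718.4 Pa.
CL = W/(q·S) = 11085 / (718.4 × 19.8) = 0.7793.
CD = 0.023 + 0.0397 × 0.7793² = 0.04711.
L/D = CL/CD = 0.7793 / 0.04711 = 16.5

L/D = 16.5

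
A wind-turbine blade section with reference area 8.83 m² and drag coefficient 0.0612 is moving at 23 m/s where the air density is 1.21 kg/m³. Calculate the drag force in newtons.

D = 173 N

D = ½ρv²S·CD = ½ × 1.21 × 23² × 8.83 × 0.0612 = 173 N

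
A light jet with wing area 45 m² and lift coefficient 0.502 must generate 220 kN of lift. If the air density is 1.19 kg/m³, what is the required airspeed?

v = 128 m/s

L = ½ρv²S·CL ⇒ v = √(2L/(ρ·S·CL))
v = √(2 × 2.2×10^5 / (1.19 × 45 × 0.502)) = √16370 = 128 m/s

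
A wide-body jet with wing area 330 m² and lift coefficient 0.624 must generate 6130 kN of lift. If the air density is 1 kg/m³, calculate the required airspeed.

L = ½ρv²S·CL ⇒ v = √(2L/(ρ·S·CL))
v = √(2 × 6.13×10^6 / (1 × 330 × 0.624)) = √59540 = 244 m/s

v = 244 m/s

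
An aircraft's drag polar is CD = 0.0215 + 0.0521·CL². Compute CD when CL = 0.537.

CD = 0.0215 + 0.0521 × 0.537² = 0.0215 + 0.01502 = 0.0365

CD = 0.0365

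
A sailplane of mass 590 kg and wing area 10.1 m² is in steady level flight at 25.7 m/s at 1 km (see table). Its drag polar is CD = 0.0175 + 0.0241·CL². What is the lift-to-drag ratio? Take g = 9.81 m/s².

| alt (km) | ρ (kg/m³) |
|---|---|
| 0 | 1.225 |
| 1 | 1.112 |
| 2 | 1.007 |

L/D = 20.5

At 1 km, from the table: ρ = 1.112 kg/m³.
Level flight ⇒ L = W = m·g = 590 × 9.81 = 5787.9 N.
Dynamic pressure q = 0.5 × 1.112 × 25.7² = 367.2 Pa.
CL = 2W/(ρv²S) = 2×5787.9/(1.112×25.7²×10.1) = 1.56.
CD = 0.0175 + 0.0241 × 1.56² = 0.07619.
L/D = CL/CD = 1.56 / 0.07619 = 20.5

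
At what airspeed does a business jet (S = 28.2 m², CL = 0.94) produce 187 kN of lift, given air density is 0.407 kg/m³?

v = 186 m/s

L = ½ρv²S·CL ⇒ v = √(2L/(ρ·S·CL))
v = √(2 × 1.87×10^5 / (0.407 × 28.2 × 0.94)) = √34670 = 186 m/s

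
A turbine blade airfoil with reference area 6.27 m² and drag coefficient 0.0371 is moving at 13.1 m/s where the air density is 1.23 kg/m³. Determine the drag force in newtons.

D = 24.6 N

D = ½ρv²S·CD = ½ × 1.23 × 13.1² × 6.27 × 0.0371 = 24.6 N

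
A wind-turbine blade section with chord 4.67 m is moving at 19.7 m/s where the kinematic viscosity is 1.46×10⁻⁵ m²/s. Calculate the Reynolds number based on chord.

Re = 6.3×10^6

Re = v·c/ν = 19.7 × 4.67 / (1.46×10⁻⁵) = 6.3×10^6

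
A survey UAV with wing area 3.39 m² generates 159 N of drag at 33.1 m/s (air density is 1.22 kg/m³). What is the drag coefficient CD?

From D = ½ρv²S·CD, rearranging gives CD = 2D/(ρv²S).
CD = 2 × 159 / (1.22 × 33.1² × 3.39) = 0.0702

CD = 0.0702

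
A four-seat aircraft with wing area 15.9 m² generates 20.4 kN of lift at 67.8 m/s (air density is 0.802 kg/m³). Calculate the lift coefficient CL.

CL = 0.696

From L = ½ρv²S·CL, rearranging gives CL = 2L/(ρv²S).
CL = 2 × 20400 / (0.802 × 67.8² × 15.9) = 0.696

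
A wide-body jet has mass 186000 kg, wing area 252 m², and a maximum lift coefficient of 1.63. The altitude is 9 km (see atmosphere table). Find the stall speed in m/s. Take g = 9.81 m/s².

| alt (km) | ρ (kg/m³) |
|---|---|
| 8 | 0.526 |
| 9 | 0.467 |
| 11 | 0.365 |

V_stall = 138 m/s

At 9 km, from the table: ρ = 0.467 kg/m³.
Weight W = mg = 186000 × 9.81 = 1.825×10^6 N.
V_stall = √(2W/(ρ·S·CL,max)) = √(2 × 1.825×10^6 / (0.467 × 252 × 1.63))
V_stall = √19020 = 138 m/s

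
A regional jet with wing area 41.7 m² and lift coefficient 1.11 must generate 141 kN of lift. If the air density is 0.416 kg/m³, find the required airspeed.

v = 121 m/s

L = ½ρv²S·CL ⇒ v = √(2L/(ρ·S·CL))
v = √(2 × 1.41×10^5 / (0.416 × 41.7 × 1.11)) = √14650 = 121 m/s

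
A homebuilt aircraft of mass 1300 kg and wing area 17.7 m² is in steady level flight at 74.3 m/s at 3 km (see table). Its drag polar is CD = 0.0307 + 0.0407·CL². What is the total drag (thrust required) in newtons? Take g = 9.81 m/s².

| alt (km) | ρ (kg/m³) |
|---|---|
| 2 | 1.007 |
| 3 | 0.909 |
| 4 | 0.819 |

D = 1510 N

At 3 km, from the table: ρ = 0.909 kg/m³.
Level flight ⇒ L = W = m·g = 1300 × 9.81 = 12753 N.
q = ½ρv² = ½ × 0.909 × 74.3² = 2509 Pa.
Required CL = L/(qS) = 12753/(2509·17.7) = 0.2872.
CD = 0.0307 + 0.0407 × 0.2872² = 0.03406.
D = q·S·CD = 2509 × 17.7 × 0.03406 = 1512 N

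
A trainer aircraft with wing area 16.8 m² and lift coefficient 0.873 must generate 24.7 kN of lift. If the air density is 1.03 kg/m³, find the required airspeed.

L = ½ρv²S·CL ⇒ v = √(2L/(ρ·S·CL))
v = √(2 × 24700 / (1.03 × 16.8 × 0.873)) = √3270 = 57.2 m/s

v = 57.2 m/s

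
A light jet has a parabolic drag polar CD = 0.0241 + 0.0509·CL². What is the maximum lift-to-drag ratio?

(L/D)max = 14.3

For CD = CD0 + K·CL², (L/D)max occurs at CL* = √(CD0/K) and equals 1/(2√(K·CD0)).
(L/D)max = 1/(2√(0.0509 × 0.0241)) = 1/(2 × 0.03502) = 14.3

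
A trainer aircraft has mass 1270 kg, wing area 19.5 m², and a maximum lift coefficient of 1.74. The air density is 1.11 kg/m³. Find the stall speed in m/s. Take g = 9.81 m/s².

Stall occurs when L = W at CL,max. W = mg = 1270 × 9.81 = 12460 N.
From L = ½ρV²S·CL,max = W: V_stall = √(2W/(ρSCL,max)) = √(2·12460/(1.11·19.5·1.74))
V_stall = √661.6 = 25.7 m/s

V_stall = 25.7 m/s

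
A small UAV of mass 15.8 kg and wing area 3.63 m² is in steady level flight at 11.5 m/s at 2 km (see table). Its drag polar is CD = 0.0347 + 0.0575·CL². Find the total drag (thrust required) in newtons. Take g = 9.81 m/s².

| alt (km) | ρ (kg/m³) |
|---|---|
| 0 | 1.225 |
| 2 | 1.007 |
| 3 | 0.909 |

At 2 km, from the table: ρ = 1.007 kg/m³.
Weight W = mg = 15.8 × 9.81 = 155 N; in level flight L = W.
Dynamic pressure q = 0.5 × 1.007 × 11.5² = 66.59 Pa.
CL = W/(q·S) = 155 / (66.59 × 3.63) = 0.6412.
CD = 0.0347 + 0.0575 × 0.6412² = 0.05834.
D = q·S·CD = 66.59 × 3.63 × 0.05834 = 14.1 N

D = 14.1 N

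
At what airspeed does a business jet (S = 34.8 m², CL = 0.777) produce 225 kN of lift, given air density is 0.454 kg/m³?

v = 191 m/s

L = ½ρv²S·CL ⇒ v = √(2L/(ρ·S·CL))
v = √(2 × 2.25×10^5 / (0.454 × 34.8 × 0.777)) = √36660 = 191 m/s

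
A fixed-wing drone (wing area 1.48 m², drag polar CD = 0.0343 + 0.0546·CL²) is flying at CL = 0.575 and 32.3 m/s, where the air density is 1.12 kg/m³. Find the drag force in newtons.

CD = 0.0343 + 0.0546 × 0.575² = 0.05235
D = ½ρv²S·CD = ½ × 1.12 × 32.3² × 1.48 × 0.05235 = 45.3 N

D = 45.3 N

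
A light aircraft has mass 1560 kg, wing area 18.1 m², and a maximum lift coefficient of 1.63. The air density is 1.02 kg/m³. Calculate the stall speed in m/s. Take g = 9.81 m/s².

V_stall = 31.9 m/s

Weight W = mg = 1560 × 9.81 = 15300 N.
From L = ½ρV²S·CL,max = W: V_stall = √(2W/(ρSCL,max)) = √(2·15300/(1.02·18.1·1.63))
V_stall = √1017 = 31.9 m/s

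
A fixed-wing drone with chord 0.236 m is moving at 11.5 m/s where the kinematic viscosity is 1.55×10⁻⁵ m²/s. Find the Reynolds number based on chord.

Re = v·c/ν = 11.5 × 0.236 / (1.55×10⁻⁵) = 1.75×10^5

Re = 1.75×10^5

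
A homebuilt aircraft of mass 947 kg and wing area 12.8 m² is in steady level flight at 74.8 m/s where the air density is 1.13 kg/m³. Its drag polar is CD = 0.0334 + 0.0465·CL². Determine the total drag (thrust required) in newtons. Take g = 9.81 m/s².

In steady level flight, lift balances weight: W = mg = 947 × 9.81 = 9290.1 N.
Dynamic pressure q = 0.5 × 1.13 × 74.8² = 3161 Pa.
CL = 2W/(ρv²S) = 2×9290.1/(1.13×74.8²×12.8) = 0.2296.
CD = 0.0334 + 0.0465 × 0.2296² = 0.03585.
D = q·S·CD = 3161 × 12.8 × 0.03585 = 1451 N

D = 1450 N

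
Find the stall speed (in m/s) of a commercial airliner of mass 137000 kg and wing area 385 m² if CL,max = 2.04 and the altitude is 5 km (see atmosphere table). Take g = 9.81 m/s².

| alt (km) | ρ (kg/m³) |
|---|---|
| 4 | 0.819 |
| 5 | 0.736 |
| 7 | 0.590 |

At 5 km, from the table: ρ = 0.736 kg/m³.
At stall, lift equals weight: L = W = m·g = 137000 × 9.81 = 1.344×10^6 N.
From L = ½ρV²S·CL,max = W: V_stall = √(2W/(ρSCL,max)) = √(2·1.344×10^6/(0.736·385·2.04))
V_stall = √4650 = 68.2 m/s

V_stall = 68.2 m/s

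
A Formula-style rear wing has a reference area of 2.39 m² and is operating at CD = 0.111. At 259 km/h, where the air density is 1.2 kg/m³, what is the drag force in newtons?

D = 824 N

Convert speed: v = 259 km/h ÷ 3.6 = 71.94 m/s.
Dynamic pressure q = ½ρv² = ½ × 1.2 × 71.94² = 3106 Pa.
D = q·S·CD = 3106 × 2.39 × 0.111 = 824 N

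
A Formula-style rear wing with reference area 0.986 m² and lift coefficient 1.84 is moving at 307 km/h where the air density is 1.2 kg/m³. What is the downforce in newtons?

L = 7920 N

Convert speed: v = 307 km/h ÷ 3.6 = 85.28 m/s.
Dynamic pressure q = ½ρv² = ½ × 1.2 × 85.28² = 4363 Pa.
L = q·S·CL = 4363 × 0.986 × 1.84 = 7920 N ≈ 7.92 kN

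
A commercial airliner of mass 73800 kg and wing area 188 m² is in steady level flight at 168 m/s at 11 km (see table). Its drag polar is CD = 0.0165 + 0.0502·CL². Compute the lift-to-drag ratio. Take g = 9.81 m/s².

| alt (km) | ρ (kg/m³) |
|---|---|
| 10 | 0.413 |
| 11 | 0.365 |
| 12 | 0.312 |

At 11 km, from the table: ρ = 0.365 kg/m³.
Level flight ⇒ L = W = m·g = 73800 × 9.81 = 7.2398×10^5 N.
Dynamic pressure q = 0.5 × 0.365 × 168² = 5151 Pa.
CL = 2W/(ρv²S) = 2×7.2398×10^5/(0.365×168²×188) = 0.7476.
CD = 0.0165 + 0.0502 × 0.7476² = 0.04456.
L/D = CL/CD = 0.7476 / 0.04456 = 16.8

L/D = 16.8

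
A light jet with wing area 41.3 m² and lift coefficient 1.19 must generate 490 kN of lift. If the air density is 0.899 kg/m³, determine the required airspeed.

L = ½ρv²S·CL ⇒ v = √(2L/(ρ·S·CL))
v = √(2 × 4.9×10^5 / (0.899 × 41.3 × 1.19)) = √22180 = 149 m/s

v = 149 m/s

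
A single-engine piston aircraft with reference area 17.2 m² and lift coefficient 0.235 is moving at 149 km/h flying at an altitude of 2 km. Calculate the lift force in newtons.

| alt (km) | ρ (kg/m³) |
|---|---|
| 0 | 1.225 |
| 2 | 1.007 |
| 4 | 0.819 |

L = 3490 N

At 2 km, from the table: ρ = 1.007 kg/m³.
Convert speed: v = 149 km/h ÷ 3.6 = 41.39 m/s.
L = ½ρv²S·CL = ½ × 1.007 × 41.39² × 17.2 × 0.235 = 3490 N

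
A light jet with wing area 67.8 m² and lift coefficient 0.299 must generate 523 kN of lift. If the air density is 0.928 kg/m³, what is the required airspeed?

L = ½ρv²S·CL ⇒ v = √(2L/(ρ·S·CL))
v = √(2 × 5.23×10^5 / (0.928 × 67.8 × 0.299)) = √55600 = 236 m/s

v = 236 m/s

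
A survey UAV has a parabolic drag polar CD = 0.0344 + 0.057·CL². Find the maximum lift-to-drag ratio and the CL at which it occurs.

(L/D)max = 11.3, at CL = 0.777

For CD = CD0 + K·CL², (L/D)max occurs at CL* = √(CD0/K) and equals 1/(2√(K·CD0)).
(L/D)max = 1/(2√(0.057 × 0.0344)) = 1/(2 × 0.04428) = 11.3
CL* = √(0.0344/0.057) = 0.777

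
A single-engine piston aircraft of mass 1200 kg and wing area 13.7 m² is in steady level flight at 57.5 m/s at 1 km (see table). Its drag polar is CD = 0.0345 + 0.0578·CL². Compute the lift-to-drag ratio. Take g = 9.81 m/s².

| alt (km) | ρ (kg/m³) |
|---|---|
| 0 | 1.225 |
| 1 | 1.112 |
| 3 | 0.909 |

L/D = 9.92

At 1 km, from the table: ρ = 1.112 kg/m³.
Level flight ⇒ L = W = m·g = 1200 × 9.81 = 11772 N.
q = ½ρv² = ½ × 1.112 × 57.5² = 1838 Pa.
CL = W/(q·S) = 11772 / (1838 × 13.7) = 0.4674.
CD = 0.0345 + 0.0578 × 0.4674² = 0.04713.
L/D = CL/CD = 0.4674 / 0.04713 = 9.92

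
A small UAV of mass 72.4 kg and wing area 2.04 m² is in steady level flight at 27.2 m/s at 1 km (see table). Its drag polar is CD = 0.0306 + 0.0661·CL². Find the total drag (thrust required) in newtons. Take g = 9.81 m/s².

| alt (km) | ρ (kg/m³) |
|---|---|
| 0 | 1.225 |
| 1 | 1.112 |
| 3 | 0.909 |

D = 65.4 N

At 1 km, from the table: ρ = 1.112 kg/m³.
In steady level flight, lift balances weight: W = mg = 72.4 × 9.81 = 710.24 N.
Dynamic pressure q = 0.5 × 1.112 × 27.2² = 411.4 Pa.
CL = W/(q·S) = 710.24 / (411.4 × 2.04) = 0.8464.
CD = 0.0306 + 0.0661 × 0.8464² = 0.07795.
D = q·S·CD = 411.4 × 2.04 × 0.07795 = 65.41 N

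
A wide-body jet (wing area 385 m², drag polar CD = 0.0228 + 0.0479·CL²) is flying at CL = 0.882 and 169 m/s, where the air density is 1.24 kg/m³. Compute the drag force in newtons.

D = 4.09×10^5 N

CD = 0.0228 + 0.0479 × 0.882² = 0.06006
D = ½ρv²S·CD = ½ × 1.24 × 169² × 385 × 0.06006 = 4.09×10^5 N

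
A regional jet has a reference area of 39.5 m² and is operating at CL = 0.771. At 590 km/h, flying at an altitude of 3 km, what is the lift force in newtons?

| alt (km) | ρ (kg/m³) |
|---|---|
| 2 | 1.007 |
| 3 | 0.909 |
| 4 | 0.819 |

L = 3.72×10^5 N

At 3 km, from the table: ρ = 0.909 kg/m³.
Convert speed: v = 590 km/h ÷ 3.6 = 163.9 m/s.
L = ½ρv²S·CL = ½ × 0.909 × 163.9² × 39.5 × 0.771 = 3.72×10^5 N ≈ 372 kN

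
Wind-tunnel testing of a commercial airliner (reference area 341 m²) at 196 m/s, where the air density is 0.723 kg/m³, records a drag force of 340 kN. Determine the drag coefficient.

CD = 0.0718

From D = ½ρv²S·CD, rearranging gives CD = 2D/(ρv²S).
CD = 2 × 3.4×10^5 / (0.723 × 196² × 341) = 0.0718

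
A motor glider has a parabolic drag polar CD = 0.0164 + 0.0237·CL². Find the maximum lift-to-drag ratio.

(L/D)max = 25.4

For CD = CD0 + K·CL², (L/D)max occurs at CL* = √(CD0/K) and equals 1/(2√(K·CD0)).
(L/D)max = 1/(2√(0.0237 × 0.0164)) = 1/(2 × 0.01971) = 25.4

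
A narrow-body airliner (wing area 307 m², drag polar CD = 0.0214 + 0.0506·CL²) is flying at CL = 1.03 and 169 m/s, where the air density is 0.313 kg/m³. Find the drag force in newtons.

CD = 0.0214 + 0.0506 × 1.03² = 0.07508
D = ½ρv²S·CD = ½ × 0.313 × 169² × 307 × 0.07508 = 1.03×10^5 N

D = 1.03×10^5 N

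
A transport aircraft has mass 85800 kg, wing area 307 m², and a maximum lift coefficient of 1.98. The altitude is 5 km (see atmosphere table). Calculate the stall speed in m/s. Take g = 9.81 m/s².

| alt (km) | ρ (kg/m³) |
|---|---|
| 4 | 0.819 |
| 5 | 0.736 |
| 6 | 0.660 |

At 5 km, from the table: ρ = 0.736 kg/m³.
At stall, lift equals weight: L = W = m·g = 85800 × 9.81 = 8.417×10^5 N.
From L = ½ρV²S·CL,max = W: V_stall = √(2W/(ρSCL,max)) = √(2·8.417×10^5/(0.736·307·1.98))
V_stall = √3763 = 61.3 m/s

V_stall = 61.3 m/s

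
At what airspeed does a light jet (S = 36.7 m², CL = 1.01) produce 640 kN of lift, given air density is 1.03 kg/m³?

L = ½ρv²S·CL ⇒ v = √(2L/(ρ·S·CL))
v = √(2 × 6.4×10^5 / (1.03 × 36.7 × 1.01)) = √33530 = 183 m/s

v = 183 m/s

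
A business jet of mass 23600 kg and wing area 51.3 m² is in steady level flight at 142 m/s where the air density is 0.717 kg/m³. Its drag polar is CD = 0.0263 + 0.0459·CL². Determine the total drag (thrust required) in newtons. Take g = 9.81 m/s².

Level flight ⇒ L = W = m·g = 23600 × 9.81 = 2.3152×10^5 N.
Dynamic pressure q = 0.5 × 0.717 × 142² = 7229 Pa.
CL = 2W/(ρv²S) = 2×2.3152×10^5/(0.717×142²×51.3) = 0.6243.
CD = 0.0263 + 0.0459 × 0.6243² = 0.04419.
D = q·S·CD = 7229 × 51.3 × 0.04419 = 16390 N

D = 16400 N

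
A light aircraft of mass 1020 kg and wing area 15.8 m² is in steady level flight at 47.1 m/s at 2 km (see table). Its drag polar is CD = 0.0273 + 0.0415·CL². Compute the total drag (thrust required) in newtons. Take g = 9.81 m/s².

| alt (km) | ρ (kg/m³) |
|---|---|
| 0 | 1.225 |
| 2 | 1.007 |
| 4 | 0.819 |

D = 717 N

At 2 km, from the table: ρ = 1.007 kg/m³.
In steady level flight, lift balances weight: W = mg = 1020 × 9.81 = 10006 N.
q = ½ρv² = ½ × 1.007 × 47.1² = 1117 Pa.
Required CL = L/(qS) = 10006/(1117·15.8) = 0.567.
CD = 0.0273 + 0.0415 × 0.567² = 0.04064.
D = q·S·CD = 1117 × 15.8 × 0.04064 = 717.2 N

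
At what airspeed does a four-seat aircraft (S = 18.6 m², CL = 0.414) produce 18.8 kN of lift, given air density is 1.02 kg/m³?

v = 69.2 m/s

L = ½ρv²S·CL ⇒ v = √(2L/(ρ·S·CL))
v = √(2 × 18800 / (1.02 × 18.6 × 0.414)) = √4787 = 69.2 m/s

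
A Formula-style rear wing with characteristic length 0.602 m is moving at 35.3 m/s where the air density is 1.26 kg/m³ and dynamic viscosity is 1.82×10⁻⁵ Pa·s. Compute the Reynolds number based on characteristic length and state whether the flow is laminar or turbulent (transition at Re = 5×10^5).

Re = 1.47×10^6 (turbulent)

Re = ρ·v·c/μ = 1.26 × 35.3 × 0.602 / (1.82×10⁻⁵) = 1.47×10^6
Since 1.47×10^6 > 5×10^5, the flow is turbulent.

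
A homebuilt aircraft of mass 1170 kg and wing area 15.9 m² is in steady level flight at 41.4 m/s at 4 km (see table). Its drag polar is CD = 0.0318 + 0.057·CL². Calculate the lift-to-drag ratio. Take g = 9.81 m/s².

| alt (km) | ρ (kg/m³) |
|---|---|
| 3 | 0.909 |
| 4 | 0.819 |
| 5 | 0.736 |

L/D = 11.2

At 4 km, from the table: ρ = 0.819 kg/m³.
Weight W = mg = 1170 × 9.81 = 11478 N; in level flight L = W.
q = ½ρv² = ½ × 0.819 × 41.4² = 701.9 Pa.
CL = 2W/(ρv²S) = 2×11478/(0.819×41.4²×15.9) = 1.028.
CD = 0.0318 + 0.057 × 1.028² = 0.09209.
L/D = CL/CD = 1.028 / 0.09209 = 11.2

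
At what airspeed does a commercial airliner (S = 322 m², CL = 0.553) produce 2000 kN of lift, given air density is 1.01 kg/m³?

v = 149 m/s

L = ½ρv²S·CL ⇒ v = √(2L/(ρ·S·CL))
v = √(2 × 2×10^6 / (1.01 × 322 × 0.553)) = √22240 = 149 m/s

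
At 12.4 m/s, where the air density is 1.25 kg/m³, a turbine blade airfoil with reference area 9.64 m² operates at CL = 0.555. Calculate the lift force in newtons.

L = 514 N

Dynamic pressure q = ½ρv² = ½ × 1.25 × 12.4² = 96.1 Pa.
L = q·S·CL = 96.1 × 9.64 × 0.555 = 514 N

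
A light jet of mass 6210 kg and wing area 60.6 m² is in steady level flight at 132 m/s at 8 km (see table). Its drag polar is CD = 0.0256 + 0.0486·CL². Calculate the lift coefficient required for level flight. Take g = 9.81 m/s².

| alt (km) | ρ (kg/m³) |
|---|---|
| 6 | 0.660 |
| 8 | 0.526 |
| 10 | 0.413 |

At 8 km, from the table: ρ = 0.526 kg/m³.
Level flight ⇒ L = W = m·g = 6210 × 9.81 = 60920 N.
q = ½ρv² = ½ × 0.526 × 132² = 4583 Pa.
CL = W/(q·S) = 60920 / (4583 × 60.6) = 0.2194.

CL = 0.219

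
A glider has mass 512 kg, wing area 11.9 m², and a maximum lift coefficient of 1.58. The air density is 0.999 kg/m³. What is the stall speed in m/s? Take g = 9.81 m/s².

At stall, lift equals weight: L = W = m·g = 512 × 9.81 = 5023 N.
From L = ½ρV²S·CL,max = W: V_stall = √(2W/(ρSCL,max)) = √(2·5023/(0.999·11.9·1.58))
V_stall = √534.8 = 23.1 m/s

V_stall = 23.1 m/s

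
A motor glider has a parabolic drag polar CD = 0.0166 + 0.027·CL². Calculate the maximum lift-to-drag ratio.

(L/D)max = 23.6

For CD = CD0 + K·CL², (L/D)max occurs at CL* = √(CD0/K) and equals 1/(2√(K·CD0)).
(L/D)max = 1/(2√(0.027 × 0.0166)) = 1/(2 × 0.02117) = 23.6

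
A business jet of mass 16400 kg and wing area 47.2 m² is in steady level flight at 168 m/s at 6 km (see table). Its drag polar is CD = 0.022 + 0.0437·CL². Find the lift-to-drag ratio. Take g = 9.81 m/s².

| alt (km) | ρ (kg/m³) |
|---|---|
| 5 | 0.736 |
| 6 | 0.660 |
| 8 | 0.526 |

L/D = 13.1

At 6 km, from the table: ρ = 0.660 kg/m³.
Level flight ⇒ L = W = m·g = 16400 × 9.81 = 1.6088×10^5 N.
q = ½ρv² = ½ × 0.66 × 168² = 9314 Pa.
CL = 2W/(ρv²S) = 2×1.6088×10^5/(0.66×168²×47.2) = 0.366.
CD = 0.022 + 0.0437 × 0.366² = 0.02785.
L/D = CL/CD = 0.366 / 0.02785 = 13.1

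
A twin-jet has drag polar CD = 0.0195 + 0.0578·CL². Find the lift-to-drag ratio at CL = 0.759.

L/D = 14.4

CD = 0.0195 + 0.0578 × 0.759² = 0.0528
L/D = CL/CD = 0.759 / 0.0528 = 14.4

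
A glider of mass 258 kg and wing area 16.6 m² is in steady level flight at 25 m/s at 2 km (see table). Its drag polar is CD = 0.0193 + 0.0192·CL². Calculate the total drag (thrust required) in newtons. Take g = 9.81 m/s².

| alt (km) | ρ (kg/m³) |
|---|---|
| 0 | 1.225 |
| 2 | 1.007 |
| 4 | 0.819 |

At 2 km, from the table: ρ = 1.007 kg/m³.
Weight W = mg = 258 × 9.81 = 2531 N; in level flight L = W.
Dynamic pressure q = 0.5 × 1.007 × 25² = 314.7 Pa.
CL = 2W/(ρv²S) = 2×2531/(1.007×25²×16.6) = 0.4845.
CD = 0.0193 + 0.0192 × 0.4845² = 0.02381.
D = q·S·CD = 314.7 × 16.6 × 0.02381 = 124.4 N

D = 124 N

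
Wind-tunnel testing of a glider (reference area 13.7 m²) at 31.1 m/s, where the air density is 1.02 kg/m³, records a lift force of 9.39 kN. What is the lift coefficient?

CL = 1.39

From L = ½ρv²S·CL, rearranging gives CL = 2L/(ρv²S).
CL = 2 × 9390 / (1.02 × 31.1² × 13.7) = 1.39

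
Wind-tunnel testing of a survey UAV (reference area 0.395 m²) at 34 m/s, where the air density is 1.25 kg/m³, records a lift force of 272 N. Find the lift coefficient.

CL = 0.953

From L = ½ρv²S·CL, rearranging gives CL = 2L/(ρv²S).
CL = 2 × 272 / (1.25 × 34² × 0.395) = 0.953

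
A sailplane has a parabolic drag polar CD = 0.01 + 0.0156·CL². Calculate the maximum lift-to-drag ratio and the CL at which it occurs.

(L/D)max = 40, at CL = 0.801

For CD = CD0 + K·CL², (L/D)max occurs at CL* = √(CD0/K) and equals 1/(2√(K·CD0)).
(L/D)max = 1/(2√(0.0156 × 0.01)) = 1/(2 × 0.01249) = 40
CL* = √(0.01/0.0156) = 0.801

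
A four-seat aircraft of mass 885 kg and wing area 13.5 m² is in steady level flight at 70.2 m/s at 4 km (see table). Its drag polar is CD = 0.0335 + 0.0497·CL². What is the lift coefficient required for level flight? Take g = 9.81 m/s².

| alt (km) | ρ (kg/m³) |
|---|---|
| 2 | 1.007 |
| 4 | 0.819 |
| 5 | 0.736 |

CL = 0.319

At 4 km, from the table: ρ = 0.819 kg/m³.
Weight W = mg = 885 × 9.81 = 8681.9 N; in level flight L = W.
q = ½ρv² = ½ × 0.819 × 70.2² = 2018 Pa.
CL = 2W/(ρv²S) = 2×8681.9/(0.819×70.2²×13.5) = 0.3187.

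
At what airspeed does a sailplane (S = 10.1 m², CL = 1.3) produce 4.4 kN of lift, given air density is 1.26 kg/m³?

L = ½ρv²S·CL ⇒ v = √(2L/(ρ·S·CL))
v = √(2 × 4400 / (1.26 × 10.1 × 1.3)) = √531.9 = 23.1 m/s

v = 23.1 m/s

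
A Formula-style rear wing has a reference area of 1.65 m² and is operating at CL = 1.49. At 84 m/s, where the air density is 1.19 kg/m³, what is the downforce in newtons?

L = ½ρv²S·CL = ½ × 1.19 × 84² × 1.65 × 1.49 = 10300 N ≈ 10.3 kN

L = 10300 N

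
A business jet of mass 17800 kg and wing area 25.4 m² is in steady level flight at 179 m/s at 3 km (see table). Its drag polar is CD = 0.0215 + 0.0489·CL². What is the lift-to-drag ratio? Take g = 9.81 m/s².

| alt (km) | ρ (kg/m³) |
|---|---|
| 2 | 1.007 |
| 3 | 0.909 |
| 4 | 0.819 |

L/D = 14.6

At 3 km, from the table: ρ = 0.909 kg/m³.
Level flight ⇒ L = W = m·g = 17800 × 9.81 = 1.7462×10^5 N.
q = ½ρv² = ½ × 0.909 × 179² = 14560 Pa.
Required CL = L/(qS) = 1.7462×10^5/(14560·25.4) = 0.4721.
CD = 0.0215 + 0.0489 × 0.4721² = 0.0324.
L/D = CL/CD = 0.4721 / 0.0324 = 14.6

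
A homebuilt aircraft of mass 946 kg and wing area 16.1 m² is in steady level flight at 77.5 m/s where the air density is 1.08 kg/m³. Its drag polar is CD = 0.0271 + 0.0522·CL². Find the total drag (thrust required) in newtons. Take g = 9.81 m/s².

Level flight ⇒ L = W = m·g = 946 × 9.81 = 9280.3 N.
Dynamic pressure q = 0.5 × 1.08 × 77.5² = 3243 Pa.
CL = 2W/(ρv²S) = 2×9280.3/(1.08×77.5²×16.1) = 0.1777.
CD = 0.0271 + 0.0522 × 0.1777² = 0.02875.
D = q·S·CD = 3243 × 16.1 × 0.02875 = 1501 N

D = 1500 N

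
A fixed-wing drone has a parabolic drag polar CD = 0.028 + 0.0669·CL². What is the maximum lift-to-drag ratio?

For CD = CD0 + K·CL², (L/D)max occurs at CL* = √(CD0/K) and equals 1/(2√(K·CD0)).
(L/D)max = 1/(2√(0.0669 × 0.028)) = 1/(2 × 0.04328) = 11.6

(L/D)max = 11.6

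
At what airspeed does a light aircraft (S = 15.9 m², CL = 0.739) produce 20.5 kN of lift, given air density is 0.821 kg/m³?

v = 65.2 m/s

L = ½ρv²S·CL ⇒ v = √(2L/(ρ·S·CL))
v = √(2 × 20500 / (0.821 × 15.9 × 0.739)) = √4250 = 65.2 m/s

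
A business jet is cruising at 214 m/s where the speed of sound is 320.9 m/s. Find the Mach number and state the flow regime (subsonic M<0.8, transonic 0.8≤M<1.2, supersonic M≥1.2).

M = 0.667 (subsonic)

M = v/a = 214 / 320.9 = 0.667
M = 0.667 → subsonic.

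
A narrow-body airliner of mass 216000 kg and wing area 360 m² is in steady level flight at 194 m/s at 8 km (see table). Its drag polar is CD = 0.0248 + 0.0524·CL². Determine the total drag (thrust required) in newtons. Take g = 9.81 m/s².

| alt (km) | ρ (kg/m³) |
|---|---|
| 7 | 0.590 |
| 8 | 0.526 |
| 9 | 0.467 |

At 8 km, from the table: ρ = 0.526 kg/m³.
Level flight ⇒ L = W = m·g = 216000 × 9.81 = 2.119×10^6 N.
q = ½ρv² = ½ × 0.526 × 194² = 9898 Pa.
Required CL = L/(qS) = 2.119×10^6/(9898·360) = 0.5946.
CD = 0.0248 + 0.0524 × 0.5946² = 0.04333.
D = q·S·CD = 9898 × 360 × 0.04333 = 1.544×10^5 N

D = 1.54×10^5 N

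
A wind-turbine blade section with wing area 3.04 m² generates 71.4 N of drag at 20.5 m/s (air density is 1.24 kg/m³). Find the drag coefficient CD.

From D = ½ρv²S·CD, rearranging gives CD = 2D/(ρv²S).
CD = 2 × 71.4 / (1.24 × 20.5² × 3.04) = 0.0901

CD = 0.0901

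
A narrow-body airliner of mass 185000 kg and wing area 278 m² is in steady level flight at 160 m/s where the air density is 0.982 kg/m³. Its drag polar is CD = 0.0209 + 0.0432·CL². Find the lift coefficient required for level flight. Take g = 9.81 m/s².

Level flight ⇒ L = W = m·g = 185000 × 9.81 = 1.8148×10^6 N.
Dynamic pressure q = 0.5 × 0.982 × 160² = 12570 Pa.
CL = W/(q·S) = 1.8148×10^6 / (12570 × 278) = 0.5194.

CL = 0.519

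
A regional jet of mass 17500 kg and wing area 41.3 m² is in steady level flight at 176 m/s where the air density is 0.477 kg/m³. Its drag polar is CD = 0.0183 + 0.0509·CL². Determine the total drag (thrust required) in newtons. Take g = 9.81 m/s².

In steady level flight, lift balances weight: W = mg = 17500 × 9.81 = 1.7168×10^5 N.
Dynamic pressure q = 0.5 × 0.477 × 176² = 7388 Pa.
Required CL = L/(qS) = 1.7168×10^5/(7388·41.3) = 0.5627.
CD = 0.0183 + 0.0509 × 0.5627² = 0.03441.
D = q·S·CD = 7388 × 41.3 × 0.03441 = 10500 N

D = 10500 N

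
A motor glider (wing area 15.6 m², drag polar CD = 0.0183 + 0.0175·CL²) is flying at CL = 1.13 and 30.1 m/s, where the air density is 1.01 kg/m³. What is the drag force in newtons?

D = 290 N

CD = 0.0183 + 0.0175 × 1.13² = 0.04065
D = ½ρv²S·CD = ½ × 1.01 × 30.1² × 15.6 × 0.04065 = 290 N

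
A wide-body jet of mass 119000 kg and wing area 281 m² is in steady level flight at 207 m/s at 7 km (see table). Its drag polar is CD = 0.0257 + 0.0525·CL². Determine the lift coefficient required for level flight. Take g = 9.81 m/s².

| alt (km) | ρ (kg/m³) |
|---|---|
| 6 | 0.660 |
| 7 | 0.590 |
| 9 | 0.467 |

CL = 0.329

At 7 km, from the table: ρ = 0.590 kg/m³.
In steady level flight, lift balances weight: W = mg = 119000 × 9.81 = 1.1674×10^6 N.
q = ½ρv² = ½ × 0.59 × 207² = 12640 Pa.
Required CL = L/(qS) = 1.1674×10^6/(12640·281) = 0.3287.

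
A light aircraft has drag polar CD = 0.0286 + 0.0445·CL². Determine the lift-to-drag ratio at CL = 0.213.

CD = 0.0286 + 0.0445 × 0.213² = 0.03062
L/D = CL/CD = 0.213 / 0.03062 = 6.96

L/D = 6.96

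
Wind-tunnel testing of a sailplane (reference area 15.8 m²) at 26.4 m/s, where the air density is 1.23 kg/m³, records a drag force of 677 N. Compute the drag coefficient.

CD = 0.1

From D = ½ρv²S·CD, rearranging gives CD = 2D/(ρv²S).
CD = 2 × 677 / (1.23 × 26.4² × 15.8) = 0.1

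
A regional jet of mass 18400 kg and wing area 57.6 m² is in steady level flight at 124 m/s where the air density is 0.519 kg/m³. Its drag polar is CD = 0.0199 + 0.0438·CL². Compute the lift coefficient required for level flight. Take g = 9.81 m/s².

Level flight ⇒ L = W = m·g = 18400 × 9.81 = 1.805×10^5 N.
Dynamic pressure q = 0.5 × 0.519 × 124² = 3990 Pa.
CL = 2W/(ρv²S) = 2×1.805×10^5/(0.519×124²×57.6) = 0.7854.

CL = 0.785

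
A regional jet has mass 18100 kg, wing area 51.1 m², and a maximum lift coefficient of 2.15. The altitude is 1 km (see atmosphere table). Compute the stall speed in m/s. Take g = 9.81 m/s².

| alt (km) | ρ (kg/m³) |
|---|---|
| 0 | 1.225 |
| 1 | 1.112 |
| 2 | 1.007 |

V_stall = 53.9 m/s

At 1 km, from the table: ρ = 1.112 kg/m³.
Stall occurs when L = W at CL,max. W = mg = 18100 × 9.81 = 1.776×10^5 N.
From L = ½ρV²S·CL,max = W: V_stall = √(2W/(ρSCL,max)) = √(2·1.776×10^5/(1.112·51.1·2.15))
V_stall = √2907 = 53.9 m/s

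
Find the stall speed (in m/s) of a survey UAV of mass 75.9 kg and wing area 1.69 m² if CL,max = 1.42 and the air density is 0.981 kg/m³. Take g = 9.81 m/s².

Stall occurs when L = W at CL,max. W = mg = 75.9 × 9.81 = 744.6 N.
V_stall = √(2W/(ρ·S·CL,max)) = √(2 × 744.6 / (0.981 × 1.69 × 1.42))
V_stall = √632.6 = 25.2 m/s

V_stall = 25.2 m/s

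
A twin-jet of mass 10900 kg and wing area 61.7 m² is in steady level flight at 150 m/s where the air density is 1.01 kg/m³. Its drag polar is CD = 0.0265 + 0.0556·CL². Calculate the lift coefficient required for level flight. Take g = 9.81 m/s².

Level flight ⇒ L = W = m·g = 10900 × 9.81 = 1.0693×10^5 N.
q = ½ρv² = ½ × 1.01 × 150² = 11360 Pa.
Required CL = L/(qS) = 1.0693×10^5/(11360·61.7) = 0.1525.

CL = 0.153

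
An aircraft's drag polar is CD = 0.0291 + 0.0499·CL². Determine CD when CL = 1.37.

CD = 0.123

CD = 0.0291 + 0.0499 × 1.37² = 0.0291 + 0.09366 = 0.123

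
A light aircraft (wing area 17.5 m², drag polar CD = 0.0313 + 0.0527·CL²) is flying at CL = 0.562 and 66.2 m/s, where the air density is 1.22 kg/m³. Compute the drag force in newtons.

CD = 0.0313 + 0.0527 × 0.562² = 0.04794
D = ½ρv²S·CD = ½ × 1.22 × 66.2² × 17.5 × 0.04794 = 2240 N

D = 2240 N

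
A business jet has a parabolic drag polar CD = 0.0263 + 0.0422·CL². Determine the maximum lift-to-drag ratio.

For CD = CD0 + K·CL², (L/D)max occurs at CL* = √(CD0/K) and equals 1/(2√(K·CD0)).
(L/D)max = 1/(2√(0.0422 × 0.0263)) = 1/(2 × 0.03331) = 15

(L/D)max = 15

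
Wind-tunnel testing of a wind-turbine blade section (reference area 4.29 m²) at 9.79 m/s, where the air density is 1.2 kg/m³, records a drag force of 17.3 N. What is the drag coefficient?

From D = ½ρv²S·CD, rearranging gives CD = 2D/(ρv²S).
CD = 2 × 17.3 / (1.2 × 9.79² × 4.29) = 0.0701

CD = 0.0701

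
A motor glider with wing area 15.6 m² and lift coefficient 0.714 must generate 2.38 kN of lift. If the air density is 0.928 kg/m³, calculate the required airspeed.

L = ½ρv²S·CL ⇒ v = √(2L/(ρ·S·CL))
v = √(2 × 2380 / (0.928 × 15.6 × 0.714)) = √460.5 = 21.5 m/s

v = 21.5 m/s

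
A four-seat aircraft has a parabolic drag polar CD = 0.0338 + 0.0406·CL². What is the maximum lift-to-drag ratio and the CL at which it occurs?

(L/D)max = 13.5, at CL = 0.912

For CD = CD0 + K·CL², (L/D)max occurs at CL* = √(CD0/K) and equals 1/(2√(K·CD0)).
(L/D)max = 1/(2√(0.0406 × 0.0338)) = 1/(2 × 0.03704) = 13.5
CL* = √(0.0338/0.0406) = 0.912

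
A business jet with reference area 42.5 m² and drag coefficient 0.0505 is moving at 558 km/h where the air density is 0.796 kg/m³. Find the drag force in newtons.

D = 20500 N

Convert speed: v = 558 km/h ÷ 3.6 = 155 m/s.
D = ½ρv²S·CD = ½ × 0.796 × 155² × 42.5 × 0.0505 = 20500 N ≈ 20.5 kN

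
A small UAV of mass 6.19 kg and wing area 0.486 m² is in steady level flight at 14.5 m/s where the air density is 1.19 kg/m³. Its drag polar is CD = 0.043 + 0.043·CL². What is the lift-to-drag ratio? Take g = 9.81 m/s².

L/D = 11.6

In steady level flight, lift balances weight: W = mg = 6.19 × 9.81 = 60.724 N.
Dynamic pressure q = 0.5 × 1.19 × 14.5² = 125.1 Pa.
Required CL = L/(qS) = 60.724/(125.1·0.486) = 0.9988.
CD = 0.043 + 0.043 × 0.9988² = 0.0859.
L/D = CL/CD = 0.9988 / 0.0859 = 11.6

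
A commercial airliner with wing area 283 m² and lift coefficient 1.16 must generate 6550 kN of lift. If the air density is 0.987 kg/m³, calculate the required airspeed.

L = ½ρv²S·CL ⇒ v = √(2L/(ρ·S·CL))
v = √(2 × 6.55×10^6 / (0.987 × 283 × 1.16)) = √40430 = 201 m/s

v = 201 m/s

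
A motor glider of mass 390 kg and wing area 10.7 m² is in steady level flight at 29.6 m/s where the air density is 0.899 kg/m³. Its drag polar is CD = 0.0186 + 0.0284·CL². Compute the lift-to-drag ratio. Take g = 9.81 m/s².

L/D = 21.6

Weight W = mg = 390 × 9.81 = 3825.9 N; in level flight L = W.
q = ½ρv² = ½ × 0.899 × 29.6² = 393.8 Pa.
Required CL = L/(qS) = 3825.9/(393.8·10.7) = 0.9079.
CD = 0.0186 + 0.0284 × 0.9079² = 0.04201.
L/D = CL/CD = 0.9079 / 0.04201 = 21.6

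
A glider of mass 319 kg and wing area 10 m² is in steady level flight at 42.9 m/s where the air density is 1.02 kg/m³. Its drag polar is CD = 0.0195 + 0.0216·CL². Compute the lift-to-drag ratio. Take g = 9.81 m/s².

L/D = 15.2

In steady level flight, lift balances weight: W = mg = 319 × 9.81 = 3129.4 N.
Dynamic pressure q = 0.5 × 1.02 × 42.9² = 938.6 Pa.
CL = W/(q·S) = 3129.4 / (938.6 × 10) = 0.3334.
CD = 0.0195 + 0.0216 × 0.3334² = 0.0219.
L/D = CL/CD = 0.3334 / 0.0219 = 15.2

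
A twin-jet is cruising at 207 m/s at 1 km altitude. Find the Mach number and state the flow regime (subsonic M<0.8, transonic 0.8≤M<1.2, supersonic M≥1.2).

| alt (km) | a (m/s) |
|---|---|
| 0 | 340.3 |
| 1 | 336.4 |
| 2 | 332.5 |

M = 0.615 (subsonic)

At 1 km, from the table: a = 336.4 m/s.
M = v/a = 207 / 336.4 = 0.615
M = 0.615 → subsonic.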